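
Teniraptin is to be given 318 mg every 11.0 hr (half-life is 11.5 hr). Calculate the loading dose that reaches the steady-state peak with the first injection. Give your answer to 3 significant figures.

656 mg

k = ln 2 / 11.5 = 0.06027 hr⁻¹
Accumulation ratio R = 1 / (1 − e^(−kτ)) = 1 / (1 − e^(−0.06027×11.0)) = 1 / (1 − 0.5153) = 2.063
Loading dose = maintenance dose × R = 318 × 2.063 ≈ 656 mg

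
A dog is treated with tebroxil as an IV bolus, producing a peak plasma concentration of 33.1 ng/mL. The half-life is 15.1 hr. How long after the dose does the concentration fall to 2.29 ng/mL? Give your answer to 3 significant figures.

k = ln 2 / 15.1 = 0.04590 hr⁻¹
C(t) = C₀ e^(−kt)  ⇒  t = ln(C₀/C) / k
t = ln(33.1/2.29) / 0.04590 = 2.671 / 0.04590 ≈ 58.2 hours

58.2 hours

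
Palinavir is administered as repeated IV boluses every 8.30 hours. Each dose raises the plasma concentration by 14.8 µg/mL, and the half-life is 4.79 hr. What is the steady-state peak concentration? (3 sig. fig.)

k = ln 2 / 4.79 = 0.1447 hr⁻¹
Fraction remaining after one interval: e^(−kτ) = e^(−0.1447 × 8.30) = 0.3009
R = 1 / (1 − 0.3009) = 1.430
Css,max = 14.8 × 1.430 ≈ 21.2 µg/mL

21.2 µg/mL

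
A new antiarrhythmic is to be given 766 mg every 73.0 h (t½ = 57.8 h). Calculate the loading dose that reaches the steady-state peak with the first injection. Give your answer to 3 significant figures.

1310 mg

k = ln 2 / 57.8 = 0.01199 h⁻¹
Accumulation ratio R = 1 / (1 − e^(−kτ)) = 1 / (1 − e^(−0.01199×73.0)) = 1 / (1 − 0.4167) = 1.714
Loading dose = maintenance dose × R = 766 × 1.714 ≈ 1310 mg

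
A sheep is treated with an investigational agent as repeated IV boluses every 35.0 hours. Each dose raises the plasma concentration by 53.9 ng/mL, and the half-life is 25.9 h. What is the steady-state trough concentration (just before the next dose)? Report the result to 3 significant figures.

k = ln 2 / 25.9 = 0.02676 h⁻¹
Fraction remaining after one interval: e^(−kτ) = e^(−0.02676 × 35.0) = 0.3919
R = 1 / (1 − 0.3919) = 1.645
Css,max = 53.9 × 1.645 = 88.64 ng/mL
Css,min = Css,max × e^(−kτ) = 88.64 × 0.3919 ≈ 34.7 ng/mL

34.7 ng/mL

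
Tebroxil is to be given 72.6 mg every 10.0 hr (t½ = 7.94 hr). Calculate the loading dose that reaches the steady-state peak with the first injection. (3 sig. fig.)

125 mg

k = ln 2 / 7.94 = 0.08730 hr⁻¹
Accumulation ratio R = 1 / (1 − e^(−kτ)) = 1 / (1 − e^(−0.08730×10.0)) = 1 / (1 − 0.4177) = 1.717
Loading dose = maintenance dose × R = 72.6 × 1.717 ≈ 125 mg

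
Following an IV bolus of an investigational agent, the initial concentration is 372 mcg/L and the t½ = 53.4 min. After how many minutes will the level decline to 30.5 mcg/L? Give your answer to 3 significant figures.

193 minutes

k = ln 2 / 53.4 = 0.01298 min⁻¹
C(t) = C₀ e^(−kt)  ⇒  t = ln(C₀/C) / k
t = ln(372/30.5) / 0.01298 = 2.501 / 0.01298 ≈ 193 minutes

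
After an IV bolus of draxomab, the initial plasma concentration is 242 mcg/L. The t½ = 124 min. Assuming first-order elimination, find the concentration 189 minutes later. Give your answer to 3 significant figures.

k = ln 2 / 124 = 0.005590 min⁻¹
189 min is 1.524 half-lives, so C = 242 × (1/2)^1.524 = 242 × 0.3477 ≈ 84.1 mcg/L

84.1 mcg/L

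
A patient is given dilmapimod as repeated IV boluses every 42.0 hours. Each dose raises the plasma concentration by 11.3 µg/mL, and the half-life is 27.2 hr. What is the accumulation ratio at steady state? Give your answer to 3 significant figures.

k = ln 2 / 27.2 = 0.02548 hr⁻¹
Fraction remaining after one interval: e^(−kτ) = e^(−0.02548 × 42.0) = 0.3429
R = 1 / (1 − 0.3429) = 1 / 0.6571 ≈ 1.52

1.52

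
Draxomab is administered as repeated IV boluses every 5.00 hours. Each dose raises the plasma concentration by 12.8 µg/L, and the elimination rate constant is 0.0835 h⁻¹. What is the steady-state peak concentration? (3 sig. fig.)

37.5 µg/L

Fraction remaining after one interval: e^(−kτ) = e^(−0.08350 × 5.00) = 0.6587
R = 1 / (1 − 0.6587) = 2.930
Css,max = 12.8 × 2.930 ≈ 37.5 µg/L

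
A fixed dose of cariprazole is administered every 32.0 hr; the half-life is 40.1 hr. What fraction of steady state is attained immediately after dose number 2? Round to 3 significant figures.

0.669

k = ln 2 / 40.1 = 0.01729 hr⁻¹
f_n = 1 − e^(−nkτ) = 1 − e^(−2 × 0.01729 × 32.0) = 1 − e^(−1.106) = 1 − 0.3308 ≈ 0.669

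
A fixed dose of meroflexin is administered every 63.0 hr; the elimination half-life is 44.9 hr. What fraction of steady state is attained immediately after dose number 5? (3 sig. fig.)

k = ln 2 / 44.9 = 0.01544 hr⁻¹
f_n = 1 − e^(−nkτ) = 1 − e^(−5 × 0.01544 × 63.0) = 1 − e^(−4.863) = 1 − 0.007729 ≈ 0.992

0.992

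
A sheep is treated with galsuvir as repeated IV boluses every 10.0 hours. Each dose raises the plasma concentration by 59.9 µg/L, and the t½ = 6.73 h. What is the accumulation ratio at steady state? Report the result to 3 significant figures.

1.56

k = ln 2 / 6.73 = 0.1030 h⁻¹
Fraction remaining after one interval: e^(−kτ) = e^(−0.1030 × 10.0) = 0.3570
R = 1 / (1 − 0.3570) = 1 / 0.6430 ≈ 1.56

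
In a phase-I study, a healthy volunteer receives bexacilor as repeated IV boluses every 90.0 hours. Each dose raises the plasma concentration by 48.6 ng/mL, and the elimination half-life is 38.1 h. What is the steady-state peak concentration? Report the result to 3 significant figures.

k = ln 2 / 38.1 = 0.01819 h⁻¹
Fraction remaining after one interval: e^(−kτ) = e^(−0.01819 × 90.0) = 0.1945
R = 1 / (1 − 0.1945) = 1.241
Css,max = 48.6 × 1.241 ≈ 60.3 ng/mL

60.3 ng/mL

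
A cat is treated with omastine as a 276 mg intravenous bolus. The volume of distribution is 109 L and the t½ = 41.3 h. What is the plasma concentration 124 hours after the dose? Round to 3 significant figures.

C₀ = dose / V = 276 / 109 = 2.532 mg/L
k = ln 2 / 41.3 = 0.01678 h⁻¹
C(t) = C₀ e^(−kt) = 2.532 × e^(−0.01678 × 124) = 2.532 × e^(−2.081) = 2.532 × 0.1248 ≈ 0.316 mg/L

0.316 mg/L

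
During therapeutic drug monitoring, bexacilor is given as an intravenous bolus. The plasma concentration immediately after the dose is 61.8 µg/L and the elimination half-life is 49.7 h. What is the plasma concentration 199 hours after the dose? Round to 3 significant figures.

3.85 µg/L

k = ln 2 / 49.7 = 0.01395 h⁻¹
C(t) = C₀ e^(−kt) = 61.8 × e^(−0.01395 × 199) = 61.8 × e^(−2.775) = 61.8 × 0.06233 ≈ 3.85 µg/L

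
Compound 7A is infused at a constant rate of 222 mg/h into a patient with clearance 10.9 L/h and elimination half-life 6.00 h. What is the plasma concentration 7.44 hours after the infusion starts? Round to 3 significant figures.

Css = rate / CL = 222 / 10.9 = 20.37 mg/L
k = ln 2 / 6.00 = 0.1155 h⁻¹
C(t) = Css (1 − e^(−kt)) = 20.37 × (1 − e^(−0.8595)) = 20.37 × 0.5766 ≈ 11.7 mg/L

11.7 mg/L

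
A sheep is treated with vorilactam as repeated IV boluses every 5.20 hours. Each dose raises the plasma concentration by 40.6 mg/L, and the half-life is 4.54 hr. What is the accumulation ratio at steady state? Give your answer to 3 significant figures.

k = ln 2 / 4.54 = 0.1527 hr⁻¹
Fraction remaining after one interval: e^(−kτ) = e^(−0.1527 × 5.20) = 0.4521
R = 1 / (1 − 0.4521) = 1 / 0.5479 ≈ 1.83

1.83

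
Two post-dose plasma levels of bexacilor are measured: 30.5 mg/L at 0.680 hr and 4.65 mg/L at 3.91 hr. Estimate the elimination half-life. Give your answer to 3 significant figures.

1.19 hours

k = ln(C₁/C₂) / (t₂ − t₁) = ln(30.5/4.65) / (3.91 − 0.680)
  = 1.881 / 3.230 = 0.5823 hr⁻¹
t½ = ln 2 / k = ln 2 / 0.5823 ≈ 1.19 hours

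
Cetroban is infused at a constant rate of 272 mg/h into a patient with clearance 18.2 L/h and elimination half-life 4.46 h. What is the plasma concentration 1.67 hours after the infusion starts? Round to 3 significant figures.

3.42 µg/mL

Css = rate / CL = 272 / 18.2 = 14.95 µg/mL
k = ln 2 / 4.46 = 0.1554 h⁻¹
C(t) = Css (1 − e^(−kt)) = 14.95 × (1 − e^(−0.2595)) = 14.95 × 0.2286 ≈ 3.42 µg/mL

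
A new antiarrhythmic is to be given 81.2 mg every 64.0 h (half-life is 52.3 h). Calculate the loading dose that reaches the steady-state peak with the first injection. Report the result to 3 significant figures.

k = ln 2 / 52.3 = 0.01325 h⁻¹
Accumulation ratio R = 1 / (1 − e^(−kτ)) = 1 / (1 − e^(−0.01325×64.0)) = 1 / (1 − 0.4282) = 1.749
Loading dose = maintenance dose × R = 81.2 × 1.749 ≈ 142 mg

142 mg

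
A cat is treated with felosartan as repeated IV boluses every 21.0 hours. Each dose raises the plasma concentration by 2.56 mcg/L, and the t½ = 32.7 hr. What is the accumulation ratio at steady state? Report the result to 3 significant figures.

k = ln 2 / 32.7 = 0.02120 hr⁻¹
Fraction remaining after one interval: e^(−kτ) = e^(−0.02120 × 21.0) = 0.6407
R = 1 / (1 − 0.6407) = 1 / 0.3593 ≈ 2.78

2.78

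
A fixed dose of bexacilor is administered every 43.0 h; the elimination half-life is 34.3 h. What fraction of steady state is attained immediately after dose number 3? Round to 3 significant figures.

0.926

k = ln 2 / 34.3 = 0.02021 h⁻¹
f_n = 1 − e^(−nkτ) = 1 − e^(−3 × 0.02021 × 43.0) = 1 − e^(−2.607) = 1 − 0.07376 ≈ 0.926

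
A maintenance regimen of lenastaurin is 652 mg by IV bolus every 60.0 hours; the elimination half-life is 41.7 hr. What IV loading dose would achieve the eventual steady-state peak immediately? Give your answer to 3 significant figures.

k = ln 2 / 41.7 = 0.01662 hr⁻¹
Accumulation ratio R = 1 / (1 − e^(−kτ)) = 1 / (1 − e^(−0.01662×60.0)) = 1 / (1 − 0.3689) = 1.584
Loading dose = maintenance dose × R = 652 × 1.584 ≈ 1030 mg

1030 mg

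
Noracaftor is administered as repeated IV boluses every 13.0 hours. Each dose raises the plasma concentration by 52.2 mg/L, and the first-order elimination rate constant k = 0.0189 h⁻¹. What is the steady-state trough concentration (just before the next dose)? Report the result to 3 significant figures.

187 mg/L

Fraction remaining after one interval: e^(−kτ) = e^(−0.01890 × 13.0) = 0.7822
R = 1 / (1 − 0.7822) = 4.590
Css,max = 52.2 × 4.590 = 239.6 mg/L
Css,min = Css,max × e^(−kτ) = 239.6 × 0.7822 ≈ 187 mg/L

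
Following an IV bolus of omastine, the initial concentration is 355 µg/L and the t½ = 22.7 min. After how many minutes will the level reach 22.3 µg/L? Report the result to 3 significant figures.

90.6 minutes

k = ln 2 / 22.7 = 0.03054 min⁻¹
C(t) = C₀ e^(−kt)  ⇒  t = ln(C₀/C) / k
t = ln(355/22.3) / 0.03054 = 2.768 / 0.03054 ≈ 90.6 minutes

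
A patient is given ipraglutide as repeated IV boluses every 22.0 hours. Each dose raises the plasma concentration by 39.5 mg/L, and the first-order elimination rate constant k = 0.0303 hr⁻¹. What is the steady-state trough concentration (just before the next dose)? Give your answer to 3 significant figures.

41.7 mg/L

Fraction remaining after one interval: e^(−kτ) = e^(−0.03030 × 22.0) = 0.5135
R = 1 / (1 − 0.5135) = 2.055
Css,max = 39.5 × 2.055 = 81.18 mg/L
Css,min = Css,max × e^(−kτ) = 81.18 × 0.5135 ≈ 41.7 mg/L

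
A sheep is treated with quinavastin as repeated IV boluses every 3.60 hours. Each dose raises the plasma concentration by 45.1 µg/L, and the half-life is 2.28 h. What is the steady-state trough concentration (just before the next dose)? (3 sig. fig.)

k = ln 2 / 2.28 = 0.3040 h⁻¹
Fraction remaining after one interval: e^(−kτ) = e^(−0.3040 × 3.60) = 0.3347
R = 1 / (1 − 0.3347) = 1.503
Css,max = 45.1 × 1.503 = 67.79 µg/L
Css,min = Css,max × e^(−kτ) = 67.79 × 0.3347 ≈ 22.7 µg/L

22.7 µg/L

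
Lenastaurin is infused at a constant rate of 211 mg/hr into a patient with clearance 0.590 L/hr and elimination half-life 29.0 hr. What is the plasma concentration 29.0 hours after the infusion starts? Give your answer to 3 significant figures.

Css = rate / CL = 211 / 0.590 = 357.6 µg/mL
k = ln 2 / 29.0 = 0.02390 hr⁻¹
C(t) = Css (1 − e^(−kt)) = 357.6 × (1 − e^(−0.6931)) = 357.6 × 0.5000 ≈ 179 µg/mL

179 µg/mL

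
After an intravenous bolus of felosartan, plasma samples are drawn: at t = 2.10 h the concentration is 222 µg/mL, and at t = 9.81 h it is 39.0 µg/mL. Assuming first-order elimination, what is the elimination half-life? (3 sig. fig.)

k = ln(C₁/C₂) / (t₂ − t₁) = ln(222/39.0) / (9.81 − 2.10)
  = 1.739 / 7.710 = 0.2256 h⁻¹
t½ = ln 2 / k = ln 2 / 0.2256 ≈ 3.07 hours

3.07 hours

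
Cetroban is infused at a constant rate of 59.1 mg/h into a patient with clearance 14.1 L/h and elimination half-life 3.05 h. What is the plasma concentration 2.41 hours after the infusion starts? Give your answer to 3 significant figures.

1.77 mg/L

Css = rate / CL = 59.1 / 14.1 = 4.191 mg/L
k = ln 2 / 3.05 = 0.2273 h⁻¹
C(t) = Css (1 − e^(−kt)) = 4.191 × (1 − e^(−0.5477)) = 4.191 × 0.4217 ≈ 1.77 mg/L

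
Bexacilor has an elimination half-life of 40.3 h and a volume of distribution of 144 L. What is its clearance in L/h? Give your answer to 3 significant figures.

2.48 L/h

k = ln 2 / t½ = ln 2 / 40.3 = 0.01720 h⁻¹
CL = k · V = 0.01720 × 144 ≈ 2.48 L/h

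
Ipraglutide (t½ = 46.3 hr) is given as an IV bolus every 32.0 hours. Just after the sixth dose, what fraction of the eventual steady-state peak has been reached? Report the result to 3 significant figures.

0.944

k = ln 2 / 46.3 = 0.01497 hr⁻¹
f_n = 1 − e^(−nkτ) = 1 − e^(−6 × 0.01497 × 32.0) = 1 − e^(−2.874) = 1 − 0.05645 ≈ 0.944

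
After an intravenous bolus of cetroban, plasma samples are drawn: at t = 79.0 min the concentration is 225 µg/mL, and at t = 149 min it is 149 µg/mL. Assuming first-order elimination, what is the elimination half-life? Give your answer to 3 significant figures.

118 minutes

k = ln(C₁/C₂) / (t₂ − t₁) = ln(225/149) / (149 − 79.0)
  = 0.4122 / 70.00 = 0.005888 min⁻¹
t½ = ln 2 / k = ln 2 / 0.005888 ≈ 118 minutes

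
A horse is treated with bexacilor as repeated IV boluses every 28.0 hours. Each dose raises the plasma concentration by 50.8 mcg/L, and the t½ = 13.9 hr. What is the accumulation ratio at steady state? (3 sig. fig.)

k = ln 2 / 13.9 = 0.04987 hr⁻¹
Fraction remaining after one interval: e^(−kτ) = e^(−0.04987 × 28.0) = 0.2475
R = 1 / (1 − 0.2475) = 1 / 0.7525 ≈ 1.33

1.33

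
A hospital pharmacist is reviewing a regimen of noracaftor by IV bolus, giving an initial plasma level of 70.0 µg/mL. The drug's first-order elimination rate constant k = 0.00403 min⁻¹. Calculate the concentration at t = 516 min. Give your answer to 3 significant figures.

C(t) = C₀ e^(−kt) = 70.0 × e^(−0.004030 × 516) = 70.0 × e^(−2.079) = 70.0 × 0.1250 ≈ 8.75 µg/mL

8.75 µg/mL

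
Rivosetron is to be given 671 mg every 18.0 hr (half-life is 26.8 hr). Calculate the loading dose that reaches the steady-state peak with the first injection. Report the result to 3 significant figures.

k = ln 2 / 26.8 = 0.02586 hr⁻¹
Accumulation ratio R = 1 / (1 − e^(−kτ)) = 1 / (1 − e^(−0.02586×18.0)) = 1 / (1 − 0.6278) = 2.687
Loading dose = maintenance dose × R = 671 × 2.687 ≈ 1800 mg

1800 mg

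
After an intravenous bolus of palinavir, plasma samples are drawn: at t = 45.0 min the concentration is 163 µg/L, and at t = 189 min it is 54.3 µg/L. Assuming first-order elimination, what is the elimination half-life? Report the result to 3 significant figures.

k = ln(C₁/C₂) / (t₂ − t₁) = ln(163/54.3) / (189 − 45.0)
  = 1.099 / 144.0 = 0.007634 min⁻¹
t½ = ln 2 / k = ln 2 / 0.007634 ≈ 90.8 minutes

90.8 minutes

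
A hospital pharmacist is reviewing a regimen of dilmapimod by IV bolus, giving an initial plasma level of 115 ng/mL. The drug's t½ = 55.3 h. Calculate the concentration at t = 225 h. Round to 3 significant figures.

k = ln 2 / 55.3 = 0.01253 h⁻¹
225 h is 4.069 half-lives, so C = 115 × (1/2)^4.069 = 115 × 0.05959 ≈ 6.85 ng/mL

6.85 ng/mL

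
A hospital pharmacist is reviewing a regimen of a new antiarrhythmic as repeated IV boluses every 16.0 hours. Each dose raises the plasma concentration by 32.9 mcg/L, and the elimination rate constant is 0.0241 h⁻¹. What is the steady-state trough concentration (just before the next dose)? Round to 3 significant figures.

Fraction remaining after one interval: e^(−kτ) = e^(−0.02410 × 16.0) = 0.6800
R = 1 / (1 − 0.6800) = 3.125
Css,max = 32.9 × 3.125 = 102.8 mcg/L
Css,min = Css,max × e^(−kτ) = 102.8 × 0.6800 ≈ 69.9 mcg/L

69.9 mcg/L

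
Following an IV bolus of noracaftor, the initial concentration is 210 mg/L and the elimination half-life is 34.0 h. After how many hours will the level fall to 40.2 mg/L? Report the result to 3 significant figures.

81.1 hours

k = ln 2 / 34.0 = 0.02039 h⁻¹
C(t) = C₀ e^(−kt)  ⇒  t = ln(C₀/C) / k
t = ln(210/40.2) / 0.02039 = 1.653 / 0.02039 ≈ 81.1 hours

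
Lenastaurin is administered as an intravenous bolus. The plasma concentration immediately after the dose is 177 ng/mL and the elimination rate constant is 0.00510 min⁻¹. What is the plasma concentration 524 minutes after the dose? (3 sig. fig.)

C(t) = C₀ e^(−kt) = 177 × e^(−0.005100 × 524) = 177 × e^(−2.672) = 177 × 0.06909 ≈ 12.2 ng/mL

12.2 ng/mL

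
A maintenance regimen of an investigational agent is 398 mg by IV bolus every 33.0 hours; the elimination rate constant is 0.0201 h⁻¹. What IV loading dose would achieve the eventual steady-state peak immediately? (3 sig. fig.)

Accumulation ratio R = 1 / (1 − e^(−kτ)) = 1 / (1 − e^(−0.02010×33.0)) = 1 / (1 − 0.5151) = 2.062
Loading dose = maintenance dose × R = 398 × 2.062 ≈ 821 mg

821 mg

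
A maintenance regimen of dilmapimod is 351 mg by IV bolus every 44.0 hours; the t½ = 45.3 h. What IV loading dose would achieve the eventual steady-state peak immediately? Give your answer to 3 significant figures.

k = ln 2 / 45.3 = 0.01530 h⁻¹
Accumulation ratio R = 1 / (1 − e^(−kτ)) = 1 / (1 − e^(−0.01530×44.0)) = 1 / (1 − 0.5100) = 2.041
Loading dose = maintenance dose × R = 351 × 2.041 ≈ 716 mg

716 mg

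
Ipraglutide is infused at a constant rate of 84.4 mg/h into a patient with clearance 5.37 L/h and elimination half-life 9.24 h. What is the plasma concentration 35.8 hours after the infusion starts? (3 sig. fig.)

Css = rate / CL = 84.4 / 5.37 = 15.72 mg/L
k = ln 2 / 9.24 = 0.07502 h⁻¹
C(t) = Css (1 − e^(−kt)) = 15.72 × (1 − e^(−2.686)) = 15.72 × 0.9318 ≈ 14.6 mg/L

14.6 mg/L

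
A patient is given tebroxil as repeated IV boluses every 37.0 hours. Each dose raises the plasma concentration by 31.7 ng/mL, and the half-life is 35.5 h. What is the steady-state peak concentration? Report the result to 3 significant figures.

k = ln 2 / 35.5 = 0.01953 h⁻¹
Fraction remaining after one interval: e^(−kτ) = e^(−0.01953 × 37.0) = 0.4856
R = 1 / (1 − 0.4856) = 1.944
Css,max = 31.7 × 1.944 ≈ 61.6 ng/mL

61.6 ng/mL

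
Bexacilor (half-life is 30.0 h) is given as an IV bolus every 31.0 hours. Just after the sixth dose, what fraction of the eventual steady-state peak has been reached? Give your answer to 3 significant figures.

k = ln 2 / 30.0 = 0.02310 h⁻¹
f_n = 1 − e^(−nkτ) = 1 − e^(−6 × 0.02310 × 31.0) = 1 − e^(−4.298) = 1 − 0.01360 ≈ 0.986

0.986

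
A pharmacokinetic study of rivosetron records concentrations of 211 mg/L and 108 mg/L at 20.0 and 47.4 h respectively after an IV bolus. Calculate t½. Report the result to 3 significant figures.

28.4 hours

k = ln(C₁/C₂) / (t₂ − t₁) = ln(211/108) / (47.4 − 20.0)
  = 0.6697 / 27.40 = 0.02444 h⁻¹
t½ = ln 2 / k = ln 2 / 0.02444 ≈ 28.4 hours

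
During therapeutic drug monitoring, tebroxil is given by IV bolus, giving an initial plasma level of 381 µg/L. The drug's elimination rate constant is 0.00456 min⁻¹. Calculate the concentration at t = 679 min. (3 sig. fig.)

17.2 µg/L

C(t) = C₀ e^(−kt) = 381 × e^(−0.004560 × 679) = 381 × e^(−3.096) = 381 × 0.04522 ≈ 17.2 µg/L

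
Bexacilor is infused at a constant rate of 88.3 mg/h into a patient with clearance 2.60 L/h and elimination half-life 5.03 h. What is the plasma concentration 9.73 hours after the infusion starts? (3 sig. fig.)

Css = rate / CL = 88.3 / 2.60 = 33.96 µg/mL
k = ln 2 / 5.03 = 0.1378 h⁻¹
C(t) = Css (1 − e^(−kt)) = 33.96 × (1 − e^(−1.341)) = 33.96 × 0.7384 ≈ 25.1 µg/mL

25.1 µg/mL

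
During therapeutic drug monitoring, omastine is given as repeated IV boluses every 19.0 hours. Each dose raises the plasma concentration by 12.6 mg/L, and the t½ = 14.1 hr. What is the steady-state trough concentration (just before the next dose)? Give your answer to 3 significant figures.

8.16 mg/L

k = ln 2 / 14.1 = 0.04916 hr⁻¹
Fraction remaining after one interval: e^(−kτ) = e^(−0.04916 × 19.0) = 0.3930
R = 1 / (1 − 0.3930) = 1.647
Css,max = 12.6 × 1.647 = 20.76 mg/L
Css,min = Css,max × e^(−kτ) = 20.76 × 0.3930 ≈ 8.16 mg/L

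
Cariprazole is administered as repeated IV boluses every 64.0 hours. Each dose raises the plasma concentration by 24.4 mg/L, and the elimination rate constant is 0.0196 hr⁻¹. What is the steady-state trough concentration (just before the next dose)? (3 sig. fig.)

9.74 mg/L

Fraction remaining after one interval: e^(−kτ) = e^(−0.01960 × 64.0) = 0.2852
R = 1 / (1 − 0.2852) = 1.399
Css,max = 24.4 × 1.399 = 34.14 mg/L
Css,min = Css,max × e^(−kτ) = 34.14 × 0.2852 ≈ 9.74 mg/L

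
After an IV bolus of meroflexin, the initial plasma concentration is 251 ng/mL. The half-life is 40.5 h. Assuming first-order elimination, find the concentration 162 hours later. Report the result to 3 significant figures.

15.7 ng/mL

k = ln 2 / 40.5 = 0.01711 h⁻¹
C(t) = C₀ e^(−kt) = 251 × e^(−0.01711 × 162) = 251 × e^(−2.773) = 251 × 0.06250 ≈ 15.7 ng/mL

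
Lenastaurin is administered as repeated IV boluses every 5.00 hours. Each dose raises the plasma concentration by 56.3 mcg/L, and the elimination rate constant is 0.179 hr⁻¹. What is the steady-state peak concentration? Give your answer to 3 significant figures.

Fraction remaining after one interval: e^(−kτ) = e^(−0.1790 × 5.00) = 0.4086
R = 1 / (1 − 0.4086) = 1.691
Css,max = 56.3 × 1.691 ≈ 95.2 mcg/L

95.2 mcg/L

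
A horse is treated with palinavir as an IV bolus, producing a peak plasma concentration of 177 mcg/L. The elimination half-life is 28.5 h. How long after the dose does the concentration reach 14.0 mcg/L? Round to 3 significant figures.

104 hours

k = ln 2 / 28.5 = 0.02432 h⁻¹
C(t) = C₀ e^(−kt)  ⇒  t = ln(C₀/C) / k
t = ln(177/14.0) / 0.02432 = 2.537 / 0.02432 ≈ 104 hours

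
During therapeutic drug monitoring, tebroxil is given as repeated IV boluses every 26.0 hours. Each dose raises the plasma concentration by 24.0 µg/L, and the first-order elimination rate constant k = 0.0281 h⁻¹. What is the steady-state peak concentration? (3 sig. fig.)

46.3 µg/L

Fraction remaining after one interval: e^(−kτ) = e^(−0.02810 × 26.0) = 0.4816
R = 1 / (1 − 0.4816) = 1.929
Css,max = 24.0 × 1.929 ≈ 46.3 µg/L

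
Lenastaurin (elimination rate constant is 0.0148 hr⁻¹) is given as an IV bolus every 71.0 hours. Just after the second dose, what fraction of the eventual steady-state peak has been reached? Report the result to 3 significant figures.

0.878

f_n = 1 − e^(−nkτ) = 1 − e^(−2 × 0.01480 × 71.0) = 1 − e^(−2.102) = 1 − 0.1223 ≈ 0.878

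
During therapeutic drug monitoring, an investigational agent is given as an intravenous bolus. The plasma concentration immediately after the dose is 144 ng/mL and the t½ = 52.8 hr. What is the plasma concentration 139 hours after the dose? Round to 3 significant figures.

23.2 ng/mL

k = ln 2 / 52.8 = 0.01313 hr⁻¹
C(t) = C₀ e^(−kt) = 144 × e^(−0.01313 × 139) = 144 × e^(−1.825) = 144 × 0.1613 ≈ 23.2 ng/mL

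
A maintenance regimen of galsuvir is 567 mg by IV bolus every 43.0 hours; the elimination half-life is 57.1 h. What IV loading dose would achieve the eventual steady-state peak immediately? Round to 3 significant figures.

1390 mg

k = ln 2 / 57.1 = 0.01214 h⁻¹
Accumulation ratio R = 1 / (1 − e^(−kτ)) = 1 / (1 − e^(−0.01214×43.0)) = 1 / (1 − 0.5933) = 2.459
Loading dose = maintenance dose × R = 567 × 2.459 ≈ 1390 mg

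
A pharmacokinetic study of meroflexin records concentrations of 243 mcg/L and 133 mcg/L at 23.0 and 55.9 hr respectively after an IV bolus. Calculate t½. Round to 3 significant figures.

k = ln(C₁/C₂) / (t₂ − t₁) = ln(243/133) / (55.9 − 23.0)
  = 0.6027 / 32.90 = 0.01832 hr⁻¹
t½ = ln 2 / k = ln 2 / 0.01832 ≈ 37.8 hours

37.8 hours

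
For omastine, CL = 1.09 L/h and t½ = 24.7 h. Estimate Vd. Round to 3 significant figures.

k = ln 2 / t½ = ln 2 / 24.7 = 0.02806 h⁻¹
V = CL / k = 1.09 / 0.02806 ≈ 38.8 L

38.8 L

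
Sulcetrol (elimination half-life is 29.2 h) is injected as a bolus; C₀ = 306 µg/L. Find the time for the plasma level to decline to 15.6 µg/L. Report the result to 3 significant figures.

125 hours

k = ln 2 / 29.2 = 0.02374 h⁻¹
C(t) = C₀ e^(−kt)  ⇒  t = ln(C₀/C) / k
t = ln(306/15.6) / 0.02374 = 2.976 / 0.02374 ≈ 125 hours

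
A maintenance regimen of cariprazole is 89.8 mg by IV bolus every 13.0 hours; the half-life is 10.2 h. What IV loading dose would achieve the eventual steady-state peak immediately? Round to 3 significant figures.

153 mg

k = ln 2 / 10.2 = 0.06796 h⁻¹
Accumulation ratio R = 1 / (1 − e^(−kτ)) = 1 / (1 − e^(−0.06796×13.0)) = 1 / (1 − 0.4134) = 1.705
Loading dose = maintenance dose × R = 89.8 × 1.705 ≈ 153 mg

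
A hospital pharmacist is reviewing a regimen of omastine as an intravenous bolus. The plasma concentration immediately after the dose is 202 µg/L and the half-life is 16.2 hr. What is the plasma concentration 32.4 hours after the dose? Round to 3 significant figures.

k = ln 2 / 16.2 = 0.04279 hr⁻¹
C(t) = C₀ e^(−kt) = 202 × e^(−0.04279 × 32.4) = 202 × e^(−1.386) = 202 × 0.2500 ≈ 50.5 µg/L

50.5 µg/L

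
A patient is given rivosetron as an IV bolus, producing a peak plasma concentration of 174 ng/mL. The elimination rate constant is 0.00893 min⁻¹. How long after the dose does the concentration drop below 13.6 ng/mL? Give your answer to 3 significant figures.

285 minutes

C(t) = C₀ e^(−kt)  ⇒  t = ln(C₀/C) / k
t = ln(174/13.6) / 0.008930 = 2.549 / 0.008930 ≈ 285 minutes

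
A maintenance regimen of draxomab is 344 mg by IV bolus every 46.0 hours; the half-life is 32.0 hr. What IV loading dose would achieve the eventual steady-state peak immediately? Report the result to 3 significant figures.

k = ln 2 / 32.0 = 0.02166 hr⁻¹
Accumulation ratio R = 1 / (1 − e^(−kτ)) = 1 / (1 − e^(−0.02166×46.0)) = 1 / (1 − 0.3692) = 1.585
Loading dose = maintenance dose × R = 344 × 1.585 ≈ 545 mg

545 mg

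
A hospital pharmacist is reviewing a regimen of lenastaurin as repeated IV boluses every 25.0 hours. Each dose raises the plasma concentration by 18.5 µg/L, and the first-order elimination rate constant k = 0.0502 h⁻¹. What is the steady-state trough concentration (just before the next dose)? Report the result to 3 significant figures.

Fraction remaining after one interval: e^(−kτ) = e^(−0.05020 × 25.0) = 0.2851
R = 1 / (1 − 0.2851) = 1.399
Css,max = 18.5 × 1.399 = 25.88 µg/L
Css,min = Css,max × e^(−kτ) = 25.88 × 0.2851 ≈ 7.38 µg/L

7.38 µg/L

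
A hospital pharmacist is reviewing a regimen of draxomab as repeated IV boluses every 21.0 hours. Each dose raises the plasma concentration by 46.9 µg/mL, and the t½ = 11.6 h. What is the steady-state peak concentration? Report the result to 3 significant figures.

k = ln 2 / 11.6 = 0.05975 h⁻¹
Fraction remaining after one interval: e^(−kτ) = e^(−0.05975 × 21.0) = 0.2851
R = 1 / (1 − 0.2851) = 1.399
Css,max = 46.9 × 1.399 ≈ 65.6 µg/mL

65.6 µg/mL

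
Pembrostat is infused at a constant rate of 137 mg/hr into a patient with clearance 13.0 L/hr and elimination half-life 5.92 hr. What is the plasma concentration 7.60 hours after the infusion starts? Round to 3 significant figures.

Css = rate / CL = 137 / 13.0 = 10.54 mg/L
k = ln 2 / 5.92 = 0.1171 hr⁻¹
C(t) = Css (1 − e^(−kt)) = 10.54 × (1 − e^(−0.8899)) = 10.54 × 0.5893 ≈ 6.21 mg/L

6.21 mg/L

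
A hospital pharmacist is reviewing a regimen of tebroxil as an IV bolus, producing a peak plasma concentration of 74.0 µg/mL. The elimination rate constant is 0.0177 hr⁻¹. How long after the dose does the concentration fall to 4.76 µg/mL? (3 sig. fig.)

C(t) = C₀ e^(−kt)  ⇒  t = ln(C₀/C) / k
t = ln(74.0/4.76) / 0.01770 = 2.744 / 0.01770 ≈ 155 hours

155 hours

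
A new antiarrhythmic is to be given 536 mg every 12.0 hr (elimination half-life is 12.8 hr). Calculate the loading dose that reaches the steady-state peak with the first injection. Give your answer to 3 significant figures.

1120 mg

k = ln 2 / 12.8 = 0.05415 hr⁻¹
Accumulation ratio R = 1 / (1 − e^(−kτ)) = 1 / (1 − e^(−0.05415×12.0)) = 1 / (1 − 0.5221) = 2.093
Loading dose = maintenance dose × R = 536 × 2.093 ≈ 1120 mg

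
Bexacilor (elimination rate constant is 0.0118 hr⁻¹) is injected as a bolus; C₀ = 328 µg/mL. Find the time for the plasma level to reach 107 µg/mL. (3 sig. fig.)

C(t) = C₀ e^(−kt)  ⇒  t = ln(C₀/C) / k
t = ln(328/107) / 0.01180 = 1.120 / 0.01180 ≈ 94.9 hours

94.9 hours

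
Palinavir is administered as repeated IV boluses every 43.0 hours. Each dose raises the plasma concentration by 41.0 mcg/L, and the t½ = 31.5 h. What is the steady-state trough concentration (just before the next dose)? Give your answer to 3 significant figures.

k = ln 2 / 31.5 = 0.02200 h⁻¹
Fraction remaining after one interval: e^(−kτ) = e^(−0.02200 × 43.0) = 0.3882
R = 1 / (1 − 0.3882) = 1.635
Css,max = 41.0 × 1.635 = 67.02 mcg/L
Css,min = Css,max × e^(−kτ) = 67.02 × 0.3882 ≈ 26.0 mcg/L

26.0 mcg/L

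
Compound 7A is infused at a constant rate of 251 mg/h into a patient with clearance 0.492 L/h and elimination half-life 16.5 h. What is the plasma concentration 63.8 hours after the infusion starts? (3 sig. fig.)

Css = rate / CL = 251 / 0.492 = 510.2 µg/mL
k = ln 2 / 16.5 = 0.04201 h⁻¹
C(t) = Css (1 − e^(−kt)) = 510.2 × (1 − e^(−2.680)) = 510.2 × 0.9314 ≈ 475 µg/mL

475 µg/mL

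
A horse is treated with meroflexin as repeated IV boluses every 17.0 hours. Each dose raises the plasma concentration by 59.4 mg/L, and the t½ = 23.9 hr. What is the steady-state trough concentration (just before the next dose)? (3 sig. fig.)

k = ln 2 / 23.9 = 0.02900 hr⁻¹
Fraction remaining after one interval: e^(−kτ) = e^(−0.02900 × 17.0) = 0.6108
R = 1 / (1 − 0.6108) = 2.569
Css,max = 59.4 × 2.569 = 152.6 mg/L
Css,min = Css,max × e^(−kτ) = 152.6 × 0.6108 ≈ 93.2 mg/L

93.2 mg/L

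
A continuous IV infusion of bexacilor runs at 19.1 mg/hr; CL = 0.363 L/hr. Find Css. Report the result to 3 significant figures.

Css = infusion rate / CL = 19.1 / 0.363 ≈ 52.6 µg/mL

52.6 µg/mL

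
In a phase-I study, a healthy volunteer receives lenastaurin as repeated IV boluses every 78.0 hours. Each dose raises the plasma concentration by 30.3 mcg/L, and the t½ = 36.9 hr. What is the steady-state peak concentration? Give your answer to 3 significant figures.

k = ln 2 / 36.9 = 0.01878 hr⁻¹
Fraction remaining after one interval: e^(−kτ) = e^(−0.01878 × 78.0) = 0.2310
R = 1 / (1 − 0.2310) = 1.300
Css,max = 30.3 × 1.300 ≈ 39.4 mcg/L

39.4 mcg/L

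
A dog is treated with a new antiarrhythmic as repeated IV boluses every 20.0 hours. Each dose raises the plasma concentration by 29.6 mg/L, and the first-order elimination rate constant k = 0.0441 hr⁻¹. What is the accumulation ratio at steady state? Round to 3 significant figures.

1.71

Fraction remaining after one interval: e^(−kτ) = e^(−0.04410 × 20.0) = 0.4140
R = 1 / (1 − 0.4140) = 1 / 0.5860 ≈ 1.71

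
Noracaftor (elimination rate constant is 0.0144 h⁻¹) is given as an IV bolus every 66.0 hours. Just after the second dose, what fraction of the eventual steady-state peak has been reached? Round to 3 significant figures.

0.851

f_n = 1 − e^(−nkτ) = 1 − e^(−2 × 0.01440 × 66.0) = 1 − e^(−1.901) = 1 − 0.1494 ≈ 0.851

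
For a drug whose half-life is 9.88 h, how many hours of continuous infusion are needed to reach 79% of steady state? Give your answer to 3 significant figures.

k = ln 2 / 9.88 = 0.07016 h⁻¹
f = 1 − e^(−kt)  ⇒  t = −ln(1 − f) / k
t = −ln(1 − 0.79) / 0.07016 = 1.561 / 0.07016 ≈ 22.2 hours

22.2 hours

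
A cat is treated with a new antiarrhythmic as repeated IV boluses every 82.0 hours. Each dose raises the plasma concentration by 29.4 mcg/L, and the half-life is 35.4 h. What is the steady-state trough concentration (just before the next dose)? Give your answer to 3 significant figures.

k = ln 2 / 35.4 = 0.01958 h⁻¹
Fraction remaining after one interval: e^(−kτ) = e^(−0.01958 × 82.0) = 0.2008
R = 1 / (1 − 0.2008) = 1.251
Css,max = 29.4 × 1.251 = 36.79 mcg/L
Css,min = Css,max × e^(−kτ) = 36.79 × 0.2008 ≈ 7.39 mcg/L

7.39 mcg/L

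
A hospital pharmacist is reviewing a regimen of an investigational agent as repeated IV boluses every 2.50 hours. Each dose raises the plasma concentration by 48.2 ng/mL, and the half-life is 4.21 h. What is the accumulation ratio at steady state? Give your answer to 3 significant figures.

2.96

k = ln 2 / 4.21 = 0.1646 h⁻¹
Fraction remaining after one interval: e^(−kτ) = e^(−0.1646 × 2.50) = 0.6626
R = 1 / (1 − 0.6626) = 1 / 0.3374 ≈ 2.96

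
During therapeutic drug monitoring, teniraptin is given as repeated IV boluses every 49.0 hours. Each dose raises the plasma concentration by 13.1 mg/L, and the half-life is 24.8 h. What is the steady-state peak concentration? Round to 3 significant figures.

k = ln 2 / 24.8 = 0.02795 h⁻¹
Fraction remaining after one interval: e^(−kτ) = e^(−0.02795 × 49.0) = 0.2542
R = 1 / (1 − 0.2542) = 1.341
Css,max = 13.1 × 1.341 ≈ 17.6 mg/L

17.6 mg/L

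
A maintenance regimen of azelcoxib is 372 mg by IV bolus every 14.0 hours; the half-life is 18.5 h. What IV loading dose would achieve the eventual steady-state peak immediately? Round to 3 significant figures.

k = ln 2 / 18.5 = 0.03747 h⁻¹
Accumulation ratio R = 1 / (1 − e^(−kτ)) = 1 / (1 − e^(−0.03747×14.0)) = 1 / (1 − 0.5918) = 2.450
Loading dose = maintenance dose × R = 372 × 2.450 ≈ 911 mg

911 mg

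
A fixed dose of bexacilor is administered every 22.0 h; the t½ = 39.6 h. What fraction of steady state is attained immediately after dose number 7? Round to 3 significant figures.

0.932

k = ln 2 / 39.6 = 0.01750 h⁻¹
f_n = 1 − e^(−nkτ) = 1 − e^(−7 × 0.01750 × 22.0) = 1 − e^(−2.696) = 1 − 0.06750 ≈ 0.932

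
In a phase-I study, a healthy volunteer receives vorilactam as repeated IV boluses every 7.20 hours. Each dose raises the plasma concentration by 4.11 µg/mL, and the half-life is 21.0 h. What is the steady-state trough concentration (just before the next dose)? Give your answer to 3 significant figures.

15.3 µg/mL

k = ln 2 / 21.0 = 0.03301 h⁻¹
Fraction remaining after one interval: e^(−kτ) = e^(−0.03301 × 7.20) = 0.7885
R = 1 / (1 − 0.7885) = 4.728
Css,max = 4.11 × 4.728 = 19.43 µg/mL
Css,min = Css,max × e^(−kτ) = 19.43 × 0.7885 ≈ 15.3 µg/mL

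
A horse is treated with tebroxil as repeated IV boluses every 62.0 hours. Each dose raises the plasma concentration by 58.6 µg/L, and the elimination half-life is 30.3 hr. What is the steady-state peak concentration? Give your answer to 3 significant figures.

k = ln 2 / 30.3 = 0.02288 hr⁻¹
Fraction remaining after one interval: e^(−kτ) = e^(−0.02288 × 62.0) = 0.2421
R = 1 / (1 − 0.2421) = 1.319
Css,max = 58.6 × 1.319 ≈ 77.3 µg/L

77.3 µg/L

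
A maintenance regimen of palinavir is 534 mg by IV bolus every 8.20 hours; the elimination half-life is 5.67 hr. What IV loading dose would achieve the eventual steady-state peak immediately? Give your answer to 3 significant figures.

844 mg

k = ln 2 / 5.67 = 0.1222 hr⁻¹
Accumulation ratio R = 1 / (1 − e^(−kτ)) = 1 / (1 − e^(−0.1222×8.20)) = 1 / (1 − 0.3670) = 1.580
Loading dose = maintenance dose × R = 534 × 1.580 ≈ 844 mg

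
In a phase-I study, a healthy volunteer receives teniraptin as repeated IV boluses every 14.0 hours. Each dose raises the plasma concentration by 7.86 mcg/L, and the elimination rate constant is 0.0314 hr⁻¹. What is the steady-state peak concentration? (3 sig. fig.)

Fraction remaining after one interval: e^(−kτ) = e^(−0.03140 × 14.0) = 0.6443
R = 1 / (1 − 0.6443) = 2.811
Css,max = 7.86 × 2.811 ≈ 22.1 mcg/L

22.1 mcg/L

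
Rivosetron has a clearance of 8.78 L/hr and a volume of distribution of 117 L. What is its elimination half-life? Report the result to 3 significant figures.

k = CL / V = 8.78 / 117 = 0.07504 hr⁻¹
t½ = ln 2 / k = ln 2 / 0.07504 ≈ 9.24 hours

9.24 hours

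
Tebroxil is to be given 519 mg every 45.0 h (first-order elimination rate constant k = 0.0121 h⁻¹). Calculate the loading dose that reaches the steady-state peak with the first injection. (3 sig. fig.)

Accumulation ratio R = 1 / (1 − e^(−kτ)) = 1 / (1 − e^(−0.01210×45.0)) = 1 / (1 − 0.5801) = 2.382
Loading dose = maintenance dose × R = 519 × 2.382 ≈ 1240 mg

1240 mg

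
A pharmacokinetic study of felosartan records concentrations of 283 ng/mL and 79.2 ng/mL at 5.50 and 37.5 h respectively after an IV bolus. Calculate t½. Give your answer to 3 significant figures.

17.4 hours

k = ln(C₁/C₂) / (t₂ − t₁) = ln(283/79.2) / (37.5 − 5.50)
  = 1.273 / 32.00 = 0.03980 h⁻¹
t½ = ln 2 / k = ln 2 / 0.03980 ≈ 17.4 hours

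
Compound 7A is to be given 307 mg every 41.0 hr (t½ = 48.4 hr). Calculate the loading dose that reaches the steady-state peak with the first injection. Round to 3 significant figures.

691 mg

k = ln 2 / 48.4 = 0.01432 hr⁻¹
Accumulation ratio R = 1 / (1 − e^(−kτ)) = 1 / (1 − e^(−0.01432×41.0)) = 1 / (1 − 0.5559) = 2.252
Loading dose = maintenance dose × R = 307 × 2.252 ≈ 691 mg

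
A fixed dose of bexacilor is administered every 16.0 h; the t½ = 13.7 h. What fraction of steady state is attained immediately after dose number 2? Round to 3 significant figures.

0.802

k = ln 2 / 13.7 = 0.05059 h⁻¹
f_n = 1 − e^(−nkτ) = 1 − e^(−2 × 0.05059 × 16.0) = 1 − e^(−1.619) = 1 − 0.1981 ≈ 0.802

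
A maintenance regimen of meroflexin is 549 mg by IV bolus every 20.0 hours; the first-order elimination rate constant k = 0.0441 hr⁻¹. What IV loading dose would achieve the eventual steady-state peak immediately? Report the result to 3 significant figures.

937 mg

Accumulation ratio R = 1 / (1 − e^(−kτ)) = 1 / (1 − e^(−0.04410×20.0)) = 1 / (1 − 0.4140) = 1.706
Loading dose = maintenance dose × R = 549 × 1.706 ≈ 937 mg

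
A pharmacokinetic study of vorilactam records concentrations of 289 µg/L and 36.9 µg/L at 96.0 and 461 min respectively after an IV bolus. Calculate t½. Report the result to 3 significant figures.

k = ln(C₁/C₂) / (t₂ − t₁) = ln(289/36.9) / (461 − 96.0)
  = 2.058 / 365.0 = 0.005639 min⁻¹
t½ = ln 2 / k = ln 2 / 0.005639 ≈ 123 minutes

123 minutes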